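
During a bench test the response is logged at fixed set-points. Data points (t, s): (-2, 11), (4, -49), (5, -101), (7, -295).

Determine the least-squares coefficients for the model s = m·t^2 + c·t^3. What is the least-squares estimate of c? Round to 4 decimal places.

Setting ∂/∂m … = 0 gives: 3298·m + 20924·c = -17720;  20924·m + 137434·c = -117034.
Determinant 3298·137434 − 20924² = 15443556.
m = ((-17720)·137434 − 20924·(-117034))/15443556 = 1124078/1286963; c = (3298·(-117034) − 20924·(-17720))/15443556 = -1267071/1286963.

c = -0.9845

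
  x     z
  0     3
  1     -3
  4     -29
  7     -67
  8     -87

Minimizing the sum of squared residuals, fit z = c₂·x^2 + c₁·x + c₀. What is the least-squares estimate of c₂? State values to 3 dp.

From the data, Σx^2·x^2 = 6754, Σx^2·x = 920, Σx^2 = 130, Σx·x = 130, Σx = 20, Σ1 = 5.
Moment sums: Σx^2·z = -9318, Σx·z = -1284, Σz = -183.
MᵀM·[c₂, c₁, c₀]ᵀ = Mᵀz becomes [[6754, 920, 130]; [920, 130, 20]; [130, 20, 5]]·[c₂, c₁, c₀]ᵀ = [-9318, -1284, -183]ᵀ.
Solving the 3×3 system (Gaussian elimination) gives c₂ = -24/29, c₁ = -3204/725, c₀ = 1881/725.

c₂ = -0.828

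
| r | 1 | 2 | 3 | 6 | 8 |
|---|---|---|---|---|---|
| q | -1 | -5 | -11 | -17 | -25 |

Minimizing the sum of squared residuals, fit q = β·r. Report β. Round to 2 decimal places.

β = -3.04

Sums needed: Σr·r = 114.
For Aᵀq: Σr·q = -346.
AᵀA·[β]ᵀ = Aᵀq becomes [[114]]·[β]ᵀ = [-346]ᵀ.
Hence β = -346 / 114 ≈ -3.03509.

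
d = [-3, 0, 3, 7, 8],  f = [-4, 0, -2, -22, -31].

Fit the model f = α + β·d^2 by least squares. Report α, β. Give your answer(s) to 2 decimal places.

From the data, Σ1 = 5, Σd^2 = 131, Σd^2·d^2 = 6659.
For Aᵀf: Σf = -59, Σd^2·f = -3116.
So AᵀA·[α, β]ᵀ = Aᵀf: [[5, 131]; [131, 6659]]·[α, β]ᵀ = [-59, -3116]ᵀ.
Δ = 5·6659 − 131² = 16134.
α = ((-59)·6659 − 131·(-3116))/16134 = 5105/5378; β = (5·(-3116) − 131·(-59))/16134 = -2617/5378.

α = 0.95, β = -0.49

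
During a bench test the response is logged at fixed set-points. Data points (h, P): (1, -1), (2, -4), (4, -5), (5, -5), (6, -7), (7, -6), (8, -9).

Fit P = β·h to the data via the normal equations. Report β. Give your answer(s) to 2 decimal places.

β = -1.08

The normal system AᵀA·[β]ᵀ = AᵀP is [[195]]·[β]ᵀ = [-210]ᵀ.
Hence β = -210 / 195 ≈ -1.07692.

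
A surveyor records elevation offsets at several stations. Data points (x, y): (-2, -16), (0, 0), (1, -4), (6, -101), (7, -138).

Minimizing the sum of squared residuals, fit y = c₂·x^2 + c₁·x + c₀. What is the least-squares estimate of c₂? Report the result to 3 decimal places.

c₂ = -2.968

Forming AᵀA = [[3714, 552, 90]; [552, 90, 12]; [90, 12, 5]] and Aᵀy = [-10466, -1544, -259]ᵀ gives AᵀA·[c₂, c₁, c₀]ᵀ = Aᵀy.
Solving the 3×3 system (Gaussian elimination) gives c₂ = -18866/6357, c₁ = 7766/6357, c₀ = -2781/2119.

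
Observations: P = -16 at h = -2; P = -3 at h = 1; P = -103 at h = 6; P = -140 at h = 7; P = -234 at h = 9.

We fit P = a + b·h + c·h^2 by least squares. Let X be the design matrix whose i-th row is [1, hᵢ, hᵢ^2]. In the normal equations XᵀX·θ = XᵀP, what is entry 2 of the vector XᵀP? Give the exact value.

Entry 2 ↔ basis h, so (XᵀP)_{2} = Σᵢ (h)·Pᵢ = (-2)·(-16) + (1)·(-3) + (6)·(-103) + (7)·(-140) + (9)·(-234) = -3675.

-3675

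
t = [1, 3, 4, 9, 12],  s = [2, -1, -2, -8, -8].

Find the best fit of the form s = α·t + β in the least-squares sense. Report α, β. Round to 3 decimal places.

Compute the Gram sums: Σt·t = 251, Σt = 29, Σ1 = 5.
Right-hand side: Σt·s = -177, Σs = -17.
So AᵀA·[α, β]ᵀ = Aᵀs: [[251, 29]; [29, 5]]·[α, β]ᵀ = [-177, -17]ᵀ.
Determinant 251·5 − 29² = 414.
α = ((-177)·5 − 29·(-17))/414 = -196/207; β = (251·(-17) − 29·(-177))/414 = 433/207.

α = -0.947, β = 2.092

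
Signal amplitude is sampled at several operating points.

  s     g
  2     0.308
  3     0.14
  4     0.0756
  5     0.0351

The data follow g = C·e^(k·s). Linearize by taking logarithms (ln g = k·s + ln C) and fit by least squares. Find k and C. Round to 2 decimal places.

Taking logs, ln g = k·s + ln C, so regress ln g on s.
Σs = 14.0000, Σ(s)² = 54.0000, Σln g = -9.0756, Σs·ln g = -35.3306.
Equations: 54.0000·k + 14.0000·ln C = -35.3306;  14.0000·k + 4·ln C = -9.0756.
Solving (det = 20.0000): k = -0.71319, ln C = 0.22725, so C = exp(0.22725) = 1.25515.

k = -0.71, C = 1.26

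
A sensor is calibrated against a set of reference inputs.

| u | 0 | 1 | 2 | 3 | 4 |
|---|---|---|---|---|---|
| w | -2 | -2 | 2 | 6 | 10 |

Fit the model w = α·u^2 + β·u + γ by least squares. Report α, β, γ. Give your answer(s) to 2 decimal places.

Compute the Gram sums: Σu^2·u^2 = 354, Σu^2·u = 100, Σu^2 = 30, Σu·u = 30, Σu = 10, Σ1 = 5.
Moment sums: Σu^2·w = 220, Σu·w = 60, Σw = 14.
Normal equations: [[354, 100, 30]; [100, 30, 10]; [30, 10, 5]]·[α, β, γ]ᵀ = [220, 60, 14]ᵀ.
Solving the 3×3 system (Gaussian elimination) gives α = 4/7, β = 32/35, γ = -86/35.

α = 0.57, β = 0.91, γ = -2.46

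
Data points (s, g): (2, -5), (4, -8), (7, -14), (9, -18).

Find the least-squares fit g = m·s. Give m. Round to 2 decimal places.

m = -2.01

With design matrix A, AᵀA = [[150]] and Aᵀg = [-302]ᵀ.
Hence m = -302 / 150 ≈ -2.01333.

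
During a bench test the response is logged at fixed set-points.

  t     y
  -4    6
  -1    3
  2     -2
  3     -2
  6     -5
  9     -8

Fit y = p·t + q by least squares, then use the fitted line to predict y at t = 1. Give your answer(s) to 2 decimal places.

The normal system AᵀA·[p, q]ᵀ = Aᵀy is [[147, 15]; [15, 6]]·[p, q]ᵀ = [-139, -8]ᵀ.
Eliminating q: 6·(row 1) − 15·(row 2) gives 657·p = 6·(-139) − 15·(-8) = -714, so p = -238/219.
Then q = ((-8) − 15·(-238/219))/6 = 101/73.
At t = 1: ŷ = (-238/219)·(1) + (101/73)·(1) = 65/219.

ŷ = 0.30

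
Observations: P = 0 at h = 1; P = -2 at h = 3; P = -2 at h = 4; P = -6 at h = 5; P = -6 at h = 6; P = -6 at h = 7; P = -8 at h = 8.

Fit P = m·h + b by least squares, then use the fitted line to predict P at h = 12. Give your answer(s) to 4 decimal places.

P̂ = -12.5410

From the data, Σh·h = 200, Σh = 34, Σ1 = 7.
And Σh·P = -186, ΣP = -30.
Eliminating b: 7·(row 1) − 34·(row 2) gives 244·m = 7·(-186) − 34·(-30) = -282, so m = -141/122.
Then b = ((-30) − 34·(-141/122))/7 = 81/61.
At h = 12: P̂ = (-141/122)·(12) + (81/61)·(1) = -765/61.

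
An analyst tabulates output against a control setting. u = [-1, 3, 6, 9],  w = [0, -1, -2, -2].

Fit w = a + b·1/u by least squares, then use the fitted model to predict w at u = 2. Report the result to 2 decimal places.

ŵ = -1.99

Normal-equation sums: Σ1 = 4, Σ1/u = -7/18, Σ1/u·1/u = 373/324.
And Σw = -5, Σ1/u·w = -8/9.
AᵀA·[a, b]ᵀ = Aᵀw becomes [[4, -7/18]; [-7/18, 373/324]]·[a, b]ᵀ = [-5, -8/9]ᵀ.
Δ = 4·(373/324) − (-7/18)² = 481/108.
a = ((-5)·(373/324) − (-7/18)·(-8/9))/(481/108) = -659/481; b = (4·(-8/9) − (-7/18)·(-5))/(481/108) = -594/481.
At u = 2: ŵ = (-659/481)·(1) + (-594/481)·(1/2) = -956/481.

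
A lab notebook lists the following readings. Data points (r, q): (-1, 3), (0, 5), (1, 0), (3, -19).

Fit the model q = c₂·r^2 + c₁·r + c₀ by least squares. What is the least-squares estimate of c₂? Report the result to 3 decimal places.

MᵀM·[c₂, c₁, c₀]ᵀ = Mᵀq reads: 83·c₂ + 27·c₁ + 11·c₀ = -168;  27·c₂ + 11·c₁ + 3·c₀ = -60;  11·c₂ + 3·c₁ + 4·c₀ = -11.
Inverting the 3×3 Gram matrix, [c₂, c₁, c₀]ᵀ = [-47/22, -147/110, 227/55]ᵀ.

c₂ = -2.136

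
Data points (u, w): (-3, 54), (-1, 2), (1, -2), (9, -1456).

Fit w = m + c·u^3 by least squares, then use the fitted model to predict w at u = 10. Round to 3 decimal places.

ŵ = -1997.268

The normal system AᵀA·[m, c]ᵀ = Aᵀw is [[4, 702]; [702, 532172]]·[m, c]ᵀ = [-1402, -1062886]ᵀ.
det = 4·532172 − 702² = 1635884.
m = ((-1402)·532172 − 702·(-1062886))/1635884 = 10207/408971; c = (4·(-1062886) − 702·(-1402))/1635884 = -816835/408971.
At u = 10: ŵ = (10207/408971)·(1) + (-816835/408971)·(1000) = -816824793/408971.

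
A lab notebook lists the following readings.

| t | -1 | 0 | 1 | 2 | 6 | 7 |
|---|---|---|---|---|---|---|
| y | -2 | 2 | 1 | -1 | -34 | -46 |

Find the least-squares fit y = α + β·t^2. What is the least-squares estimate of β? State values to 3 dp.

Compute the Gram sums: Σ1 = 6, Σt^2 = 91, Σt^2·t^2 = 3715.
Moment sums: Σy = -80, Σt^2·y = -3483.
AᵀA·[α, β]ᵀ = Aᵀy becomes [[6, 91]; [91, 3715]]·[α, β]ᵀ = [-80, -3483]ᵀ.
det = 6·3715 − 91² = 14009.
α = ((-80)·3715 − 91·(-3483))/14009 = 19753/14009; β = (6·(-3483) − 91·(-80))/14009 = -13618/14009.

β = -0.972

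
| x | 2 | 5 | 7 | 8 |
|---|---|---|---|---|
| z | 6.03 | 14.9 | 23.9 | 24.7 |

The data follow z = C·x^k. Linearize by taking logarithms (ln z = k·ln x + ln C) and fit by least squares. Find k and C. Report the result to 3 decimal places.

Linearized form: ln z = k·ln x + ln C. From the 4 transformed points,
AᵀA = [[11.1814, 6.3279]; [6.3279, 4]], rhs = [18.4375, 10.8788]ᵀ  (here Σln x = 6.3279, Σ(ln x)² = 11.1814, Σln z = 10.8788, Σln x·ln z = 18.4375).
Δ = 11.1814·4 − (6.3279)² = 4.6828; k = (18.4375·4 − 6.3279·10.8788)/4.6828 = 1.04848, ln C = (11.1814·10.8788 − 6.3279·18.4375)/4.6828 = 1.06101, so C = exp(1.06101) = 2.88929.

k = 1.048, C = 2.889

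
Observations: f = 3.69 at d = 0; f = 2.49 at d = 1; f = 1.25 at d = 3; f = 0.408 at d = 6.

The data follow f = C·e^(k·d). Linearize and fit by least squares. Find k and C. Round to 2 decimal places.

k = -0.36, C = 3.66

Let Y = ln f. Fitting Y = k·d + ln C by least squares:
Σd = 10.0000, Σ(d)² = 46.0000, Σln f = 1.5446, Σd·ln f = -3.7972.
Normal system: [[46.0000, 10.0000]; [10.0000, 4]]·[k, ln C]ᵀ = [-3.7972, 1.5446]ᵀ.
Δ = 46.0000·4 − (10.0000)² = 84.0000; k = (-3.7972·4 − 10.0000·1.5446)/84.0000 = -0.36470, ln C = (46.0000·1.5446 − 10.0000·-3.7972)/84.0000 = 1.29788, so C = exp(1.29788) = 3.66153.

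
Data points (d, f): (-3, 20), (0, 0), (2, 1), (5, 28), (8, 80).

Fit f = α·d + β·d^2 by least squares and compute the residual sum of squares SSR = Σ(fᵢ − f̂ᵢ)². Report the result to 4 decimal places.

SSR = 1.1519

Compute the Gram sums: Σd·d = 102, Σd·d^2 = 618, Σd^2·d^2 = 4818.
Right-hand side: Σd·f = 722, Σd^2·f = 6004.
So MᵀM·[α, β]ᵀ = Mᵀf: [[102, 618]; [618, 4818]]·[α, β]ᵀ = [722, 6004]ᵀ.
det = 102·4818 − 618² = 109512.
α = (722·4818 − 618·6004)/109512 = -2147/1014; β = (102·6004 − 618·722)/109512 = 513/338.
Residuals: -2/169, 0, -424/507, 326/507, -100/507; SSR = 584/507.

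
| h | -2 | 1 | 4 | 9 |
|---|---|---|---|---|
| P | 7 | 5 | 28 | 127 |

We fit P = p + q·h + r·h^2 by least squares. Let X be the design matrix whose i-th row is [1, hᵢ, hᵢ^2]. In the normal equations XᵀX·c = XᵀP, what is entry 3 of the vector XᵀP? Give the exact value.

Entry 3 ↔ basis h^2, so (XᵀP)_{3} = Σᵢ (h^2)·Pᵢ = (4)·(7) + (1)·(5) + (16)·(28) + (81)·(127) = 10768.

10768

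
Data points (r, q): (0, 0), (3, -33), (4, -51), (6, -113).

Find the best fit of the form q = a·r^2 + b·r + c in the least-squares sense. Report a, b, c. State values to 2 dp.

MᵀM·[a, b, c]ᵀ = Mᵀq reads: 1633·a + 307·b + 61·c = -5181;  307·a + 61·b + 13·c = -981;  61·a + 13·b + 4·c = -197.
Solving the 3×3 system (Gaussian elimination) gives a = -167/60, b = -203/100, c = -31/150.

a = -2.78, b = -2.03, c = -0.21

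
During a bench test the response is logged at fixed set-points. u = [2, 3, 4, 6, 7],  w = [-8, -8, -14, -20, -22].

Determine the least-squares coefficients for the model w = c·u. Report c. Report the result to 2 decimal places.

Forming XᵀX = [[114]] and Xᵀw = [-370]ᵀ gives XᵀX·[c]ᵀ = Xᵀw.
c = (-370)/114 = -3.24561.

c = -3.25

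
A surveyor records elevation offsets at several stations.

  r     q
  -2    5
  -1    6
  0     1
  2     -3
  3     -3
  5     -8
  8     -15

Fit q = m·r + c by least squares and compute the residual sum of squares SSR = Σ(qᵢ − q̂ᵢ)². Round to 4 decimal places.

Forming MᵀM = [[107, 15]; [15, 7]] and Mᵀq = [-191, -17]ᵀ gives MᵀM·[m, c]ᵀ = Mᵀq.
Eliminating c: 7·(row 1) − 15·(row 2) gives 524·m = 7·(-191) − 15·(-17) = -1082, so m = -541/262.
Then c = ((-17) − 15·(-541/262))/7 = 523/262.
Residuals: -295/262, 254/131, -261/262, -227/262, 157/131, 43/131, -125/262; SSR = 1119/131.

SSR = 8.5420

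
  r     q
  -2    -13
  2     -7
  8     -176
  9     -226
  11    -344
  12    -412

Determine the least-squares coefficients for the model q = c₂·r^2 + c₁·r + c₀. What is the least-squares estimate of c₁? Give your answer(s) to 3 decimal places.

c₁ = 1.842

The normal system AᵀA·[c₂, c₁, c₀]ᵀ = Aᵀq is [[46066, 4300, 418]; [4300, 418, 40]; [418, 40, 6]]·[c₂, c₁, c₀]ᵀ = [-130602, -12158, -1178]ᵀ.
Inverting the 3×3 Gram matrix, [c₂, c₁, c₀]ᵀ = [-1372/453, 189419/102831, 81773/34277]ᵀ.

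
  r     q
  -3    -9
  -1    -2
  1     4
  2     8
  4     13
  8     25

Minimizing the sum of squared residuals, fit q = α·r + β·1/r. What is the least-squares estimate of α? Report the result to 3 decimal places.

α = 3.157

Compute the Gram sums: Σr·r = 95, Σr·1/r = 6, Σ1/r·1/r = 1405/576.
Moment sums: Σr·q = 301, Σ1/r·q = 155/8.
Normal equations: [[95, 6]; [6, 1405/576]]·[α, β]ᵀ = [301, 155/8]ᵀ.
Eliminating β: (1405/576)·(row 1) − 6·(row 2) gives (112739/576)·α = (1405/576)·301 − 6·(155/8) = 355945/576, so α = 1285/407.
Then β = ((155/8) − 6·(1285/407))/(1405/576) = 72/407.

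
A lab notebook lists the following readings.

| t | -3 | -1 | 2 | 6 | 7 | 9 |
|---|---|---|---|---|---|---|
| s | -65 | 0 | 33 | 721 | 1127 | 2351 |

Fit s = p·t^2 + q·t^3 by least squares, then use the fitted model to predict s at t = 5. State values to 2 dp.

With design matrix A, AᵀA = [[10356, 83420]; [83420, 696540]] and Aᵀs = [271157, 2258195]ᵀ.
Eliminating q: 696540·(row 1) − 83420·(row 2) gives 254471840·p = 696540·271157 − 83420·2258195 = 493069880, so p = 12326747/6361796.
Then q = (2258195 − 83420·(12326747/6361796))/696540 = 9574381/3180898.
At t = 5: ŝ = (12326747/6361796)·(25) + (9574381/3180898)·(125) = 385966275/908828.

ŝ = 424.69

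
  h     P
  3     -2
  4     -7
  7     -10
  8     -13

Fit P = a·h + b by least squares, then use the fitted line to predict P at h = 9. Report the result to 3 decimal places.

With design matrix A, AᵀA = [[138, 22]; [22, 4]] and AᵀP = [-208, -32]ᵀ.
Determinant 138·4 − 22² = 68.
a = ((-208)·4 − 22·(-32))/68 = -32/17; b = (138·(-32) − 22·(-208))/68 = 40/17.
At h = 9: P̂ = (-32/17)·(9) + (40/17)·(1) = -248/17.

P̂ = -14.588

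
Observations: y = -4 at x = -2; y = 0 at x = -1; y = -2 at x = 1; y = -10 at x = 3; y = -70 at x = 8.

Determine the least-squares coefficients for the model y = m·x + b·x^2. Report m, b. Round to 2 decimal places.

m = -0.28, b = -1.06

The normal equations are: 79·m + 531·b = -584;  531·m + 4195·b = -4588.
Δ = 79·4195 − 531² = 49444.
m = ((-584)·4195 − 531·(-4588))/49444 = -3413/12361; b = (79·(-4588) − 531·(-584))/49444 = -13087/12361.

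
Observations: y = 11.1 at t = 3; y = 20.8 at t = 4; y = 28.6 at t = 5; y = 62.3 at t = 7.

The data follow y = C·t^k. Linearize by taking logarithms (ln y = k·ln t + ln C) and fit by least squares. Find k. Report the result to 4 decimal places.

Let Y = ln y. Fitting Y = k·ln t + ln C by least squares:
AᵀA = [[9.5056, 6.0403]; [6.0403, 4]], rhs = [20.2892, 12.9273]ᵀ  (here Σln t = 6.0403, Σ(ln t)² = 9.5056, Σln y = 12.9273, Σln t·ln y = 20.2892).
Solving (det = 1.5378): k = 1.99810, ln C = 0.21455.

k = 1.9981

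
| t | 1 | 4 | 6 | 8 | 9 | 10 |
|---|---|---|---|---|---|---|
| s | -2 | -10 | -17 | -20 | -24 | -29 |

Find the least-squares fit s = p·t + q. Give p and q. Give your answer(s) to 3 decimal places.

p = -2.860, q = 1.116

Normal-equation sums: Σt·t = 298, Σt = 38, Σ1 = 6.
Moment sums: Σt·s = -810, Σs = -102.
Δ = 298·6 − 38² = 344.
p = ((-810)·6 − 38·(-102))/344 = -123/43; q = (298·(-102) − 38·(-810))/344 = 48/43.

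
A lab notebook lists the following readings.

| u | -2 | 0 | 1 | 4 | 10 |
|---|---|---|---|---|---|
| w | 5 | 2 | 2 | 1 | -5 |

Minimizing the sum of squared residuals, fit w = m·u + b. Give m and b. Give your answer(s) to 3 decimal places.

m = -0.768, b = 2.998

Setting ∂/∂m … = 0 gives: 121·m + 13·b = -54;  13·m + 5·b = 5.
Δ = 121·5 − 13² = 436.
m = ((-54)·5 − 13·5)/436 = -335/436; b = (121·5 − 13·(-54))/436 = 1307/436.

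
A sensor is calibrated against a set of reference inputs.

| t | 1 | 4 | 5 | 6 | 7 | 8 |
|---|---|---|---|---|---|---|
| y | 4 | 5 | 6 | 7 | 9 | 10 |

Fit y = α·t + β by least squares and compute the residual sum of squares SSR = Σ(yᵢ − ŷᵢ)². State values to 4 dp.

SSR = 2.8973

With design matrix X, XᵀX = [[191, 31]; [31, 6]] and Xᵀy = [239, 41]ᵀ.
Determinant 191·6 − 31² = 185.
α = (239·6 − 31·41)/185 = 163/185; β = (191·41 − 31·239)/185 = 422/185.
Residuals: 31/37, -149/185, -127/185, -21/37, 102/185, 124/185; SSR = 536/185.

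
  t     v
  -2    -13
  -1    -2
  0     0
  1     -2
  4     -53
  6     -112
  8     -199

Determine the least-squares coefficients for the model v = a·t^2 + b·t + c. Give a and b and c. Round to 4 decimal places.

The normal equations are: 5666·a + 784·b + 122·c = -17672;  784·a + 122·b + 16·c = -2450;  122·a + 16·b + 7·c = -381.
Inverting the 3×3 Gram matrix, [a, b, c]ᵀ = [-19483/6357, -2305/6357, -391/2119]ᵀ.

a = -3.0648, b = -0.3626, c = -0.1845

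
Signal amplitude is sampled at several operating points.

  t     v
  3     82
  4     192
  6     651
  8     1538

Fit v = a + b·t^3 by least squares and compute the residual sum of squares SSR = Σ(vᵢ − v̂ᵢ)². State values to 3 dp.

Entries of XᵀX: Σ1 = 4, Σt^3 = 819, Σt^3·t^3 = 313625.
Moment sums: Σv = 2463, Σt^3·v = 942574.
So XᵀX·[a, b]ᵀ = Xᵀv: [[4, 819]; [819, 313625]]·[a, b]ᵀ = [2463, 942574]ᵀ.
Δ = 4·313625 − 819² = 583739.
a = (2463·313625 − 819·942574)/583739 = 37713/44903; b = (4·942574 − 819·2463)/583739 = 1753099/583739.
Residuals: 42656/583739, -610717/583739, 854436/583739, -286375/583739; SSR = 2033214/583739.

SSR = 3.483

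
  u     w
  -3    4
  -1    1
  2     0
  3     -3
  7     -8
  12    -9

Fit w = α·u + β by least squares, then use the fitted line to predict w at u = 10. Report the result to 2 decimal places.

Entries of AᵀA: Σu·u = 216, Σu = 20, Σ1 = 6.
Moment sums: Σu·w = -186, Σw = -15.
AᵀA·[α, β]ᵀ = Aᵀw becomes [[216, 20]; [20, 6]]·[α, β]ᵀ = [-186, -15]ᵀ.
Eliminating β: 6·(row 1) − 20·(row 2) gives 896·α = 6·(-186) − 20·(-15) = -816, so α = -51/56.
Then β = ((-15) − 20·(-51/56))/6 = 15/28.
At u = 10: ŵ = (-51/56)·(10) + (15/28)·(1) = -60/7.

ŵ = -8.57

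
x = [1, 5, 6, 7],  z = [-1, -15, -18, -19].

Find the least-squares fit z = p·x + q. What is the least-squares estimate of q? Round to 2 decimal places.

Sums needed: Σx·x = 111, Σx = 19, Σ1 = 4.
Moment sums: Σx·z = -317, Σz = -53.
So MᵀM·[p, q]ᵀ = Mᵀz: [[111, 19]; [19, 4]]·[p, q]ᵀ = [-317, -53]ᵀ.
Eliminating q: 4·(row 1) − 19·(row 2) gives 83·p = 4·(-317) − 19·(-53) = -261, so p = -261/83.
Then q = ((-53) − 19·(-261/83))/4 = 140/83.

q = 1.69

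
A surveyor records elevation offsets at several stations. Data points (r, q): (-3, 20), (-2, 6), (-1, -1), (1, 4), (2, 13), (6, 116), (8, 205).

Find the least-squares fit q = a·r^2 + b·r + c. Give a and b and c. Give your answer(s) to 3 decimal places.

From the data, Σr^2·r^2 = 5507, Σr^2·r = 701, Σr^2 = 119, Σr·r = 119, Σr = 11, Σ1 = 7.
Moment sums: Σr^2·q = 17555, Σr·q = 2295, Σq = 363.
Row-reducing yields a = 475100/157809, b = 274804/157809, c = -108337/52603.

a = 3.011, b = 1.741, c = -2.060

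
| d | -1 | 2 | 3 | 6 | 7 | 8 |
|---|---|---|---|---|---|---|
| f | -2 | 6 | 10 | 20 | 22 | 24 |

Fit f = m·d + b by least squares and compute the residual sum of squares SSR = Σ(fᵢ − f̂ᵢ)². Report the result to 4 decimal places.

The normal equations are: 163·m + 25·b = 510;  25·m + 6·b = 80.
Eliminating b: 6·(row 1) − 25·(row 2) gives 353·m = 6·510 − 25·80 = 1060, so m = 1060/353.
Then b = (80 − 25·(1060/353))/6 = 290/353.
Residuals: 64/353, -292/353, 60/353, 410/353, 56/353, -298/353; SSR = 1000/353.

SSR = 2.8329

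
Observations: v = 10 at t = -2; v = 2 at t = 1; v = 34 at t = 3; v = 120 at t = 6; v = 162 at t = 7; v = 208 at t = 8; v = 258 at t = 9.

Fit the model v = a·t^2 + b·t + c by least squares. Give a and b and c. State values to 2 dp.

Entries of XᵀX: Σt^2·t^2 = 14452, Σt^2·t = 1820, Σt^2 = 244, Σt·t = 244, Σt = 32, Σ1 = 7.
And Σt^2·v = 46816, Σt·v = 5924, Σv = 794.
Normal equations: [[14452, 1820, 244]; [1820, 244, 32]; [244, 32, 7]]·[a, b, c]ᵀ = [46816, 5924, 794]ᵀ.
Inverting the 3×3 Gram matrix, [a, b, c]ᵀ = [4111/1372, 23143/12348, 1285/3087]ᵀ.

a = 3.00, b = 1.87, c = 0.42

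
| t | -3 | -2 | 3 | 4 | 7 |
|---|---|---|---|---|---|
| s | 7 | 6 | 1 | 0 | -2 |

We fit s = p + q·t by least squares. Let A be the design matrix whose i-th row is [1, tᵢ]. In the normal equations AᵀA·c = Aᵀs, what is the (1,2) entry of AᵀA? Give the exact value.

9

Row 1 ↔ basis 1, column 2 ↔ basis t, so (AᵀA)_{1,2} = Σᵢ t = (1)·(-3) + (1)·(-2) + (1)·(3) + (1)·(4) + (1)·(7) = 9.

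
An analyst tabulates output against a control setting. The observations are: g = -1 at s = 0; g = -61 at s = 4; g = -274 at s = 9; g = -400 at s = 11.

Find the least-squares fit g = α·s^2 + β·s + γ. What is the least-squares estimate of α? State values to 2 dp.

α = -3.02

Normal-equation sums: Σs^2·s^2 = 21458, Σs^2·s = 2124, Σs^2 = 218, Σs·s = 218, Σs = 24, Σ1 = 4.
And Σs^2·g = -71570, Σs·g = -7110, Σg = -736.
AᵀA·[α, β, γ]ᵀ = Aᵀg becomes [[21458, 2124, 218]; [2124, 218, 24]; [218, 24, 4]]·[α, β, γ]ᵀ = [-71570, -7110, -736]ᵀ.
Row-reducing yields α = -64794/21421, β = -65355/21421, γ = -18061/21421.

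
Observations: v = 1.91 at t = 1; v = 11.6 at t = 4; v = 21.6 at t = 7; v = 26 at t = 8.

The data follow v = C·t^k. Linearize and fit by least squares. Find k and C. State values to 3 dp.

k = 1.253, C = 1.940

With ln vᵢ as the transformed response and ln tᵢ as the regressor:
Over the data: Σln t = 5.4116, Σ(ln t)² = 10.0325, Σln v = 9.4289, Σln t·ln v = 16.1520.
Normal system: [[10.0325, 5.4116]; [5.4116, 4]]·[k, ln C]ᵀ = [16.1520, 9.4289]ᵀ.
Δ = 10.0325·4 − (5.4116)² = 10.8439; k = (16.1520·4 − 5.4116·9.4289)/10.8439 = 1.25252, ln C = (10.0325·9.4289 − 5.4116·16.1520)/10.8439 = 0.66267, so C = exp(0.66267) = 1.93997.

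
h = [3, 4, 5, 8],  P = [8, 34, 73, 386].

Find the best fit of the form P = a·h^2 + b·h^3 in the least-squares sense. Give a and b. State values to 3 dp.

a = -2.082, b = 1.014

Setting ∂/∂a … = 0 gives: 5058·a + 37160·b = 27145;  37160·a + 282594·b = 209149.
Eliminating b: 282594·(row 1) − 37160·(row 2) gives 48494852·a = 282594·27145 − 37160·209149 = -100962710, so a = -50481355/24247426.
Then b = (209149 − 37160·(-50481355/24247426))/282594 = 24583721/24247426.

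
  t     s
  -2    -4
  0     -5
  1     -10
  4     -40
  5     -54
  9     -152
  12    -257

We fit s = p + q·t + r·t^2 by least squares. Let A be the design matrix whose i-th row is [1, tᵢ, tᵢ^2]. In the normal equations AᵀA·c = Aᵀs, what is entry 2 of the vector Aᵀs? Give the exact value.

-4884

Entry 2 ↔ basis t, so (Aᵀs)_{2} = Σᵢ (t)·sᵢ = (-2)·(-4) + (0)·(-5) + (1)·(-10) + (4)·(-40) + (5)·(-54) + (9)·(-152) + (12)·(-257) = -4884.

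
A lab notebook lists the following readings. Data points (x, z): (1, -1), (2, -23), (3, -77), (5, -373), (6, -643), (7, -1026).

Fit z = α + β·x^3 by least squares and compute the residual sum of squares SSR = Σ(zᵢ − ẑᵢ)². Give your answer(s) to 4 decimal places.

Entries of MᵀM: Σ1 = 6, Σx^3 = 720, Σx^3·x^3 = 180724.
For Mᵀz: Σz = -2143, Σx^3·z = -539695.
Determinant 6·180724 − 720² = 565944.
α = ((-2143)·180724 − 720·(-539695))/565944 = 322217/141486; β = (6·(-539695) − 720·(-2143))/565944 = -282535/94324.
Residuals: -79801/282972, -185975/141486, 452057/282972, -242365/282972, 243625/141486, -245191/282972; SSR = 2492623/282972.

SSR = 8.8087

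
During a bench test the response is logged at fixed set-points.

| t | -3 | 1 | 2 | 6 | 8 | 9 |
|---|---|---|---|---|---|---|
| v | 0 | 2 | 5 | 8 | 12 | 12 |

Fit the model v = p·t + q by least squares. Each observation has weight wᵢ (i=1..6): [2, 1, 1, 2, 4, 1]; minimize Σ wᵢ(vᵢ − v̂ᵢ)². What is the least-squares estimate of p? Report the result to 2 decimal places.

p = 1.09

With design matrix A, AᵀWA = [[432, 50]; [50, 11]] and AᵀWv = [600, 83]ᵀ.
Eliminating q: 11·(row 1) − 50·(row 2) gives 2252·p = 11·600 − 50·83 = 2450, so p = 1225/1126.
Then q = (83 − 50·(1225/1126))/11 = 1464/563.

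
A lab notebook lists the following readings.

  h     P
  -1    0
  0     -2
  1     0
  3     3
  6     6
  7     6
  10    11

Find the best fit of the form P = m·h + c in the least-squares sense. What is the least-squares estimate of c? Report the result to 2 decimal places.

c = -0.60

XᵀX·[m, c]ᵀ = XᵀP reads: 196·m + 26·c = 197;  26·m + 7·c = 24.
(Σh·h = 196, Σh = 26, Σ1 = 7, Σh·P = 197, ΣP = 24.)
Eliminating c: 7·(row 1) − 26·(row 2) gives 696·m = 7·197 − 26·24 = 755, so m = 755/696.
Then c = (24 − 26·(755/696))/7 = -209/348.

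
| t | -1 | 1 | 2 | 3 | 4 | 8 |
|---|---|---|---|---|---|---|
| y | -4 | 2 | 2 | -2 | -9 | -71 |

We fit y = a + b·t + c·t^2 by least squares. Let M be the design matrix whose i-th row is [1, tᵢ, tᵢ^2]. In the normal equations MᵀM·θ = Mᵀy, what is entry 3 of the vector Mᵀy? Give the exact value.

Entry 3 ↔ basis t^2, so (Mᵀy)_{3} = Σᵢ (t^2)·yᵢ = (1)·(-4) + (1)·(2) + (4)·(2) + (9)·(-2) + (16)·(-9) + (64)·(-71) = -4700.

-4700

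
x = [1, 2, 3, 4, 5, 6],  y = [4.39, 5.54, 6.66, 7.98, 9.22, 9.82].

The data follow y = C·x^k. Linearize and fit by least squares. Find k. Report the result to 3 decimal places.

Taking logs, ln y = k·ln x + ln C, so regress ln y on ln x.
Σln x = 6.5793, Σ(ln x)² = 9.4099, Σln y = 11.6702, Σln x·ln y = 13.8173.
Normal system: [[9.4099, 6.5793]; [6.5793, 6]]·[k, ln C]ᵀ = [13.8173, 11.6702]ᵀ.
Δ = 9.4099·6 − (6.5793)² = 13.1729; k = (13.8173·6 − 6.5793·11.6702)/13.1729 = 0.46481, ln C = (9.4099·11.6702 − 6.5793·13.8173)/13.1729 = 1.43535.

k = 0.465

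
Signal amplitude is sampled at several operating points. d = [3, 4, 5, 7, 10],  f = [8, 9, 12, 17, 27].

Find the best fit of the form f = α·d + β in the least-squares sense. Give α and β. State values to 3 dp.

Forming AᵀA = [[199, 29]; [29, 5]] and Aᵀf = [509, 73]ᵀ gives AᵀA·[α, β]ᵀ = Aᵀf.
Δ = 199·5 − 29² = 154.
α = (509·5 − 29·73)/154 = 214/77; β = (199·73 − 29·509)/154 = -117/77.

α = 2.779, β = -1.519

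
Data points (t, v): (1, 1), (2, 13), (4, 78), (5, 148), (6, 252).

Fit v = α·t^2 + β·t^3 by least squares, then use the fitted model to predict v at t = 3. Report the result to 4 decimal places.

The normal system MᵀM·[α, β]ᵀ = Mᵀv is [[2194, 11958]; [11958, 66442]]·[α, β]ᵀ = [14073, 78029]ᵀ.
Eliminating β: 66442·(row 1) − 11958·(row 2) gives 2779984·α = 66442·14073 − 11958·78029 = 1967484, so α = 491871/694996.
Then β = (78029 − 11958·(491871/694996))/66442 = 727673/694996.
At t = 3: v̂ = (491871/694996)·(9) + (727673/694996)·(27) = 12037005/347498.

v̂ = 34.6391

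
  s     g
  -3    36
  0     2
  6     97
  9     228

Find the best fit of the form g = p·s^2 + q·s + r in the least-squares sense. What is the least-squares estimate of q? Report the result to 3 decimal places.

q = -2.367

Entries of MᵀM: Σs^2·s^2 = 7938, Σs^2·s = 918, Σs^2 = 126, Σs·s = 126, Σs = 12, Σ1 = 4.
Right-hand side: Σs^2·g = 22284, Σs·g = 2526, Σg = 363.
So MᵀM·[p, q, r]ᵀ = Mᵀg: [[7938, 918, 126]; [918, 126, 12]; [126, 12, 4]]·[p, q, r]ᵀ = [22284, 2526, 363]ᵀ.
Row-reducing yields p = 55/18, q = -71/30, r = 8/5.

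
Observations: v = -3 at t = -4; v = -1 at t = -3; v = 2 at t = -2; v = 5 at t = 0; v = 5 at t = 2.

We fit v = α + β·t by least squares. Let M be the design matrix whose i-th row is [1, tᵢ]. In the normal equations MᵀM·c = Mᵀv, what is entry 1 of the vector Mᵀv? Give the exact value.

Entry 1 ↔ basis 1, so (Mᵀv)_{1} = Σᵢ vᵢ = (1)·(-3) + (1)·(-1) + (1)·(2) + (1)·(5) + (1)·(5) = 8.

8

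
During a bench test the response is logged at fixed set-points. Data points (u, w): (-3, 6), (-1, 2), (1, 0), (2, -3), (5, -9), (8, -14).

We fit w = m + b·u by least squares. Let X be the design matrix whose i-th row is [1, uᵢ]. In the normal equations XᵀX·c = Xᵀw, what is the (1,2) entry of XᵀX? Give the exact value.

12

Row 1 ↔ basis 1, column 2 ↔ basis u, so (XᵀX)_{1,2} = Σᵢ u = (1)·(-3) + (1)·(-1) + (1)·(1) + (1)·(2) + (1)·(5) + (1)·(8) = 12.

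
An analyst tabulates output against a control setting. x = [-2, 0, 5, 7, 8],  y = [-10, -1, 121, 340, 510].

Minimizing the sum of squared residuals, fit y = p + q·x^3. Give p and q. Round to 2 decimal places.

p = -2.21, q = 1.00

Entries of MᵀM: Σ1 = 5, Σx^3 = 972, Σx^3·x^3 = 395482.
For Mᵀy: Σy = 960, Σx^3·y = 392945.
Normal equations: [[5, 972]; [972, 395482]]·[p, q]ᵀ = [960, 392945]ᵀ.
Eliminating q: 395482·(row 1) − 972·(row 2) gives 1032626·p = 395482·960 − 972·392945 = -2279820, so p = -1139910/516313.
Then q = (392945 − 972·(-1139910/516313))/395482 = 1031605/1032626.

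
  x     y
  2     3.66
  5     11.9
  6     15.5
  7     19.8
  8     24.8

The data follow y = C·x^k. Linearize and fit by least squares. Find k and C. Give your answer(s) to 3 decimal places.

Taking logs, ln y = k·ln x + ln C, so regress ln y on ln x.
Σln x = 8.1197, Σ(ln x)² = 14.3918, Σln y = 12.7114, Σln x·ln y = 22.2827.
Equations: 14.3918·k + 8.1197·ln C = 22.2827;  8.1197·k + 5·ln C = 12.7114.
Slope k = (n·Σln x·ln y − Σln x·Σln y)/(n·Σ(ln x)² − (Σln x)²) = (5·22.2827 − 8.1197·12.7114)/6.0295 = 1.36018; ln C = (Σln y − k·Σln x)/n = 0.33342, so C = exp(0.33342) = 1.39574.

k = 1.360, C = 1.396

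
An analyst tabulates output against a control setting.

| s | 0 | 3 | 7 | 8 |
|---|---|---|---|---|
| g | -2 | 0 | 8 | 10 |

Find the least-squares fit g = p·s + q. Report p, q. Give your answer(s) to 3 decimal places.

p = 1.561, q = -3.024

Sums needed: Σs·s = 122, Σs = 18, Σ1 = 4.
Right-hand side: Σs·g = 136, Σg = 16.
XᵀX·[p, q]ᵀ = Xᵀg becomes [[122, 18]; [18, 4]]·[p, q]ᵀ = [136, 16]ᵀ.
Determinant 122·4 − 18² = 164.
p = (136·4 − 18·16)/164 = 64/41; q = (122·16 − 18·136)/164 = -124/41.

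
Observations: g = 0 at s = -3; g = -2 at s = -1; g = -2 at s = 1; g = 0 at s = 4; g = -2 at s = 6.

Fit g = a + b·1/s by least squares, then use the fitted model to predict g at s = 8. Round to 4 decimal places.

ĝ = -1.2115

Sums needed: Σ1 = 5, Σ1/s = 1/12, Σ1/s·1/s = 317/144.
For Aᵀg: Σg = -6, Σ1/s·g = -1/3.
AᵀA·[a, b]ᵀ = Aᵀg becomes [[5, 1/12]; [1/12, 317/144]]·[a, b]ᵀ = [-6, -1/3]ᵀ.
det = 5·(317/144) − (1/12)² = 11.
a = ((-6)·(317/144) − (1/12)·(-1/3))/11 = -949/792; b = (5·(-1/3) − (1/12)·(-6))/11 = -7/66.
At s = 8: ĝ = (-949/792)·(1) + (-7/66)·(1/8) = -1919/1584.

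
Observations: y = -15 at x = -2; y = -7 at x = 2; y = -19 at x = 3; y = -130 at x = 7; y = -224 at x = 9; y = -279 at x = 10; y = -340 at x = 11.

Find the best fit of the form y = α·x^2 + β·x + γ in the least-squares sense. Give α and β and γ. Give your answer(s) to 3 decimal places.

α = -3.028, β = 2.269, γ = 1.383

Normal-equation sums: Σx^2·x^2 = 33716, Σx^2·x = 3430, Σx^2 = 368, Σx·x = 368, Σx = 40, Σ1 = 7.
And Σx^2·y = -93813, Σx·y = -9497, Σy = -1014.
So MᵀM·[α, β, γ]ᵀ = Mᵀy: [[33716, 3430, 368]; [3430, 368, 40]; [368, 40, 7]]·[α, β, γ]ᵀ = [-93813, -9497, -1014]ᵀ.
Solving the 3×3 system (Gaussian elimination) gives α = -2567611/847842, β = 1924067/847842, γ = 195390/141307.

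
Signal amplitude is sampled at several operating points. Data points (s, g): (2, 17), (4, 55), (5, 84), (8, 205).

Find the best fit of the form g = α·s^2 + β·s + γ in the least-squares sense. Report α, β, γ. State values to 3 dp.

α = 3.033, β = 1.020, γ = 2.747

AᵀA·[α, β, γ]ᵀ = Aᵀg reads: 4993·α + 709·β + 109·γ = 16168;  709·α + 109·β + 19·γ = 2314;  109·α + 19·β + 4·γ = 361.
Row-reducing yields α = 91/30, β = 51/50, γ = 206/75.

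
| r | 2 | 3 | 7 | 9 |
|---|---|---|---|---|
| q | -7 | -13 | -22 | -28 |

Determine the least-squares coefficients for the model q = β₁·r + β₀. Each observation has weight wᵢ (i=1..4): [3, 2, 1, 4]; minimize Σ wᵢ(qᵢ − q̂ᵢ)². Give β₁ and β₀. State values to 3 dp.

Normal-equation sums: Σwᵢ·r·r = 403, Σwᵢ·r = 55, Σwᵢ·1 = 10.
Moment sums: Σwᵢ·r·q = -1282, Σwᵢ·q = -181.
So MᵀWM·[β₁, β₀]ᵀ = MᵀWq: [[403, 55]; [55, 10]]·[β₁, β₀]ᵀ = [-1282, -181]ᵀ.
det = 403·10 − 55² = 1005.
β₁ = ((-1282)·10 − 55·(-181))/1005 = -191/67; β₀ = (403·(-181) − 55·(-1282))/1005 = -811/335.

β₁ = -2.851, β₀ = -2.421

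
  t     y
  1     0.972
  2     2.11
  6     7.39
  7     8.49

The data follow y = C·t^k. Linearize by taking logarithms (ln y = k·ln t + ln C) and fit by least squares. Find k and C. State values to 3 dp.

Let Y = ln y. Fitting Y = k·ln t + ln C by least squares:
Sums: Σln t = 4.4308, Σ(ln t)² = 7.4774, Σln y = 4.8573, Σln t·ln y = 8.2634.
Normal system: [[7.4774, 4.4308]; [4.4308, 4]]·[k, ln C]ᵀ = [8.2634, 4.8573]ᵀ.
Δ = 7.4774·4 − (4.4308)² = 10.2775; k = (8.2634·4 − 4.4308·4.8573)/10.2775 = 1.12203, ln C = (7.4774·4.8573 − 4.4308·8.2634)/10.2775 = -0.02856, so C = exp(-0.02856) = 0.97185.

k = 1.122, C = 0.972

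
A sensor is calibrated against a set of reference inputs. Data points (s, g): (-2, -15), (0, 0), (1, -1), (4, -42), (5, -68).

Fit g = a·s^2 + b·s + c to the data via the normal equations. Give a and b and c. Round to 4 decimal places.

Forming XᵀX = [[898, 182, 46]; [182, 46, 8]; [46, 8, 5]] and Xᵀg = [-2433, -479, -126]ᵀ gives XᵀX·[a, b, c]ᵀ = Xᵀg.
Inverting the 3×3 Gram matrix, [a, b, c]ᵀ = [-15275/5016, 7963/5016, 21/76]ᵀ.

a = -3.0453, b = 1.5875, c = 0.2763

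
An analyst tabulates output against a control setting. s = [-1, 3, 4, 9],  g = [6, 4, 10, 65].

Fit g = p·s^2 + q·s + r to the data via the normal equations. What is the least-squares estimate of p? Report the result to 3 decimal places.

p = 1.042

The normal system XᵀX·[p, q, r]ᵀ = Xᵀg is [[6899, 819, 107]; [819, 107, 15]; [107, 15, 4]]·[p, q, r]ᵀ = [5467, 631, 85]ᵀ.
Solving the 3×3 system (Gaussian elimination) gives p = 6323/6070, q = -14701/6070, r = 7488/3035.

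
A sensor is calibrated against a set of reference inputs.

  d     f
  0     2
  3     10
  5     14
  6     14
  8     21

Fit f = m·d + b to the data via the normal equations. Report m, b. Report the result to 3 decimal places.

Forming MᵀM = [[134, 22]; [22, 5]] and Mᵀf = [352, 61]ᵀ gives MᵀM·[m, b]ᵀ = Mᵀf.
Determinant 134·5 − 22² = 186.
m = (352·5 − 22·61)/186 = 209/93; b = (134·61 − 22·352)/186 = 215/93.

m = 2.247, b = 2.312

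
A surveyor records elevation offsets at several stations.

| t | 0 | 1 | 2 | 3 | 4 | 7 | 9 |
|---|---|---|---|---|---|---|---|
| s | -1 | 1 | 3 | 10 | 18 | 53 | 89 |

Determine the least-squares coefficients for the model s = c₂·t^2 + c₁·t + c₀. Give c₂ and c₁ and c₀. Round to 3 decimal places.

The normal equations are: 9316·c₂ + 1172·c₁ + 160·c₀ = 10197;  1172·c₂ + 160·c₁ + 26·c₀ = 1281;  160·c₂ + 26·c₁ + 7·c₀ = 173.
(Σt^2·t^2 = 9316, Σt^2·t = 1172, Σt^2 = 160, Σt·t = 160, Σt = 26, Σ1 = 7, Σt^2·s = 10197, Σt·s = 1281, Σs = 173.)
Inverting the 3×3 Gram matrix, [c₂, c₁, c₀]ᵀ = [7915/7344, 1829/7344, -3103/3672]ᵀ.

c₂ = 1.078, c₁ = 0.249, c₀ = -0.845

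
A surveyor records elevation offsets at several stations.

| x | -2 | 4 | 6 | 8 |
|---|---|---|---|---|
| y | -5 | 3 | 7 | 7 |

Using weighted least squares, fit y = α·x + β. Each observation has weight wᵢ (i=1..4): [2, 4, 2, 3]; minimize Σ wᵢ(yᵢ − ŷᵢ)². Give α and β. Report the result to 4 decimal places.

AᵀWA·[α, β]ᵀ = AᵀWy reads: 336·α + 48·β = 320;  48·α + 11·β = 37.
Δ = 336·11 − 48² = 1392.
α = (320·11 − 48·37)/1392 = 109/87; β = (336·37 − 48·320)/1392 = -61/29.

α = 1.2529, β = -2.1034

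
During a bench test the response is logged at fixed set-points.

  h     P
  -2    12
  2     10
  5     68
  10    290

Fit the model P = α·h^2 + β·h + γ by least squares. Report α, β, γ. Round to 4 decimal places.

Normal-equation sums: Σh^2·h^2 = 10657, Σh^2·h = 1125, Σh^2 = 133, Σh·h = 133, Σh = 15, Σ1 = 4.
Right-hand side: Σh^2·P = 30788, Σh·P = 3236, ΣP = 380.
XᵀX·[α, β, γ]ᵀ = XᵀP becomes [[10657, 1125, 133]; [1125, 133, 15]; [133, 15, 4]]·[α, β, γ]ᵀ = [30788, 3236, 380]ᵀ.
Solving the 3×3 system (Gaussian elimination) gives α = 10796/3597, β = -1072/1199, γ = -472/327.

α = 3.0014, β = -0.8941, γ = -1.4434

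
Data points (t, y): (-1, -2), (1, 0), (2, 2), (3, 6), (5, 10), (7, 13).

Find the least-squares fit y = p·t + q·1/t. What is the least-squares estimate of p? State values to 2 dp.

p = 1.93

Forming XᵀX = [[89, 6]; [6, 106789/44100]] and Xᵀy = [165, 62/7]ᵀ gives XᵀX·[p, q]ᵀ = Xᵀy.
Determinant 89·(106789/44100) − 6² = 7916621/44100.
p = (165·(106789/44100) − 6·(62/7))/(7916621/44100) = 15276585/7916621; q = (89·(62/7) − 6·165)/(7916621/44100) = -8895600/7916621.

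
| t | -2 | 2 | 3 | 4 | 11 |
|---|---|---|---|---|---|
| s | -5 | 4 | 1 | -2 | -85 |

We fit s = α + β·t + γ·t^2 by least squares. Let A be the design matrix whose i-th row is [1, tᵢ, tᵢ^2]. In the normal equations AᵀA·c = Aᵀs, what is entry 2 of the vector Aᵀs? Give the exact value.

Entry 2 ↔ basis t, so (Aᵀs)_{2} = Σᵢ (t)·sᵢ = (-2)·(-5) + (2)·(4) + (3)·(1) + (4)·(-2) + (11)·(-85) = -922.

-922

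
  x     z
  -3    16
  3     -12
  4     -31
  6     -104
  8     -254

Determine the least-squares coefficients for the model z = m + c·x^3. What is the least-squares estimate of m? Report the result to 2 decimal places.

m = 2.05

The normal system AᵀA·[m, c]ᵀ = Aᵀz is [[5, 792]; [792, 314354]]·[m, c]ᵀ = [-385, -155252]ᵀ.
det = 5·314354 − 792² = 944506.
m = ((-385)·314354 − 792·(-155252))/944506 = 966647/472253; c = (5·(-155252) − 792·(-385))/944506 = -235670/472253.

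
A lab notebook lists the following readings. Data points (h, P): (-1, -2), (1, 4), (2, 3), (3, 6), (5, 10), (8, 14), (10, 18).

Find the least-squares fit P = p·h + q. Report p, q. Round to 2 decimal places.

p = 1.74, q = 0.61

Entries of XᵀX: Σh·h = 204, Σh = 28, Σ1 = 7.
And Σh·P = 372, ΣP = 53.
Normal equations: [[204, 28]; [28, 7]]·[p, q]ᵀ = [372, 53]ᵀ.
Δ = 204·7 − 28² = 644.
p = (372·7 − 28·53)/644 = 40/23; q = (204·53 − 28·372)/644 = 99/161.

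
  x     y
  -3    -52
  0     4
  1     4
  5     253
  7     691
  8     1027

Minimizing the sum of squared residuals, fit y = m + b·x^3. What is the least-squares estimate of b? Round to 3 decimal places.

From the data, Σ1 = 6, Σx^3 = 954, Σx^3·x^3 = 396148.
And Σy = 1927, Σx^3·y = 795870.
Δ = 6·396148 − 954² = 1466772.
m = (1927·396148 − 954·795870)/1466772 = 1029304/366693; b = (6·795870 − 954·1927)/1466772 = 489477/244462.

b = 2.002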